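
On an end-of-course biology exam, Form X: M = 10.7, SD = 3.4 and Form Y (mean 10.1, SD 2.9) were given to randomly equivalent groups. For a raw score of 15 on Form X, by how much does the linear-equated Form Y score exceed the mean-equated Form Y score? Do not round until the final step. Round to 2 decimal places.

-0.63

Mean-equated: 15 + (10.1 − 10.7) = 14.40
Linear-equated: (2.9/3.4)(15 − 10.7) + 10.1 = 13.768
Difference = 13.768 − 14.40 = -0.63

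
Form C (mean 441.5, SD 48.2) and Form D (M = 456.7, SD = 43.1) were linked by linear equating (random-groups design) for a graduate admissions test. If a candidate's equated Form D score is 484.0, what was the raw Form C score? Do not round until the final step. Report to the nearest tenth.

472.0

Invert y = (SD_Y/SD_X)(x − M_X) + M_Y:
x = (SD_X/SD_Y)(y − M_Y) + M_X = (48.2/43.1)(484.0 − 456.7) + 441.5
x = 1.118329 × 27.300 + 441.5 = 472.0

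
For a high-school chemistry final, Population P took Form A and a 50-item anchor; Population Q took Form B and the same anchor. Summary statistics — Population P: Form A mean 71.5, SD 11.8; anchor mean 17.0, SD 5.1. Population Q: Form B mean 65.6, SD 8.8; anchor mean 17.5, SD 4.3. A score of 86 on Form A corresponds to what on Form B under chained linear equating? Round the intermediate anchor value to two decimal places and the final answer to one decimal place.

77.4

Form A → anchor (Population P): v = (5.1/11.8)(86 − 71.5) + 17.0 = 23.27
anchor → Form B (Population Q): y = (8.8/4.3)(23.27 − 17.5) + 65.6 = 77.4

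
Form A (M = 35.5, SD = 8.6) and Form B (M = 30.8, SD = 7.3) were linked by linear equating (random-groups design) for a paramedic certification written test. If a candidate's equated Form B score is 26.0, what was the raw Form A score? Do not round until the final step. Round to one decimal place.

29.8

Invert y = (SD_Y/SD_X)(x − M_X) + M_Y:
x = (SD_X/SD_Y)(y − M_Y) + M_X = (8.6/7.3)(26.0 − 30.8) + 35.5
x = 1.178082 × -4.800 + 35.5 = 29.8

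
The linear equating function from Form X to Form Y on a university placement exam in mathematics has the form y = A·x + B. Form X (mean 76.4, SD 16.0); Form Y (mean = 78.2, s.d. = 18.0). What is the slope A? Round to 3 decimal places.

A = SD_Y / SD_X = 18.0 / 16.0 = 1.125

1.125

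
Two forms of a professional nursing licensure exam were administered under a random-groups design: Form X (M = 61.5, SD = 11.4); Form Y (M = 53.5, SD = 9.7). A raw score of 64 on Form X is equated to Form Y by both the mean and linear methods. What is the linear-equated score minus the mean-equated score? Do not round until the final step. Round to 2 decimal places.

Mean-equated: 64 + (53.5 − 61.5) = 56.00
Linear-equated: (9.7/11.4)(64 − 61.5) + 53.5 = 55.627
Difference = 55.627 − 56.00 = -0.37

-0.37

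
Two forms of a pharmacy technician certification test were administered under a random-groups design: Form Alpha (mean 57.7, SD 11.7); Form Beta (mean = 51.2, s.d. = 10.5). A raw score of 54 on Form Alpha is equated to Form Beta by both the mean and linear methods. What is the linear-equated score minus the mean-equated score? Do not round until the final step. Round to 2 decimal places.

Mean-equated: 54 + (51.2 − 57.7) = 47.50
Linear-equated: (10.5/11.7)(54 − 57.7) + 51.2 = 47.879
Difference = 47.879 − 47.50 = 0.38

0.38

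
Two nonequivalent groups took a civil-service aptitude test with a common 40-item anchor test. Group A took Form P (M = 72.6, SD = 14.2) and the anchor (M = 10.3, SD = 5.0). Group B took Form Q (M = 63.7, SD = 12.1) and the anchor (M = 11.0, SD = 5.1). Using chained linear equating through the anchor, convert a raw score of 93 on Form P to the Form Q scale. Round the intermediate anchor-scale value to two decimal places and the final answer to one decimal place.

79.1

Form P → anchor (Group A): v = (5.0/14.2)(93 − 72.6) + 10.3 = 17.48
anchor → Form Q (Group B): y = (12.1/5.1)(17.48 − 11.0) + 63.7 = 79.1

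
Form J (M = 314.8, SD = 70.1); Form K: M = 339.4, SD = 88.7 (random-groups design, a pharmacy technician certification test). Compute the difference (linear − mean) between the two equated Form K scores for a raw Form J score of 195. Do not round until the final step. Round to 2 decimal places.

-31.79

Mean-equated: 195 + (339.4 − 314.8) = 219.60
Linear-equated: (88.7/70.1)(195 − 314.8) + 339.4 = 187.813
Difference = 187.813 − 219.60 = -31.79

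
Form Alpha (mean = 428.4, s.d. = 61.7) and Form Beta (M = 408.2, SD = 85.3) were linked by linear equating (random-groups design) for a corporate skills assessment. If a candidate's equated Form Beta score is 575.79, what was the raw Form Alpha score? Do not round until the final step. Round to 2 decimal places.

Invert y = (SD_Y/SD_X)(x − M_X) + M_Y:
x = (SD_X/SD_Y)(y − M_Y) + M_X = (61.7/85.3)(575.79 − 408.2) + 428.4
x = 0.723329 × 167.590 + 428.4 = 549.62

549.62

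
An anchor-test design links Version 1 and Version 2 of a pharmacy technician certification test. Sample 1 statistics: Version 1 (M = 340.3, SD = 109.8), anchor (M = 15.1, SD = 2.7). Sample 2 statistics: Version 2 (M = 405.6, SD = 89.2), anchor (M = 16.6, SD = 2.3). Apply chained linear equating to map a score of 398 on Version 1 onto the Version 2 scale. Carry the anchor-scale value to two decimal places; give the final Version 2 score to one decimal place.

402.5

Version 1 → anchor (Sample 1): v = (2.7/109.8)(398 − 340.3) + 15.1 = 16.52
anchor → Version 2 (Sample 2): y = (89.2/2.3)(16.52 − 16.6) + 405.6 = 402.5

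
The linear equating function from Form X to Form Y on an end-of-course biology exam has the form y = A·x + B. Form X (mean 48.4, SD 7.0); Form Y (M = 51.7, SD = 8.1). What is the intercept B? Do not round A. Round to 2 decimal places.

-4.31

A = SD_Y / SD_X = 8.1 / 7.0 = 1.157143
B = M_Y − A·M_X = 51.7 − 1.157143 × 48.4 = -4.31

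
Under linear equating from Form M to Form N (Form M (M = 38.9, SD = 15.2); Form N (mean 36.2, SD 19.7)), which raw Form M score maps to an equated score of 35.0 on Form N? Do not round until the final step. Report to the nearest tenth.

38.0

Invert y = (SD_Y/SD_X)(x − M_X) + M_Y:
x = (SD_X/SD_Y)(y − M_Y) + M_X = (15.2/19.7)(35.0 − 36.2) + 38.9
x = 0.771574 × -1.200 + 38.9 = 38.0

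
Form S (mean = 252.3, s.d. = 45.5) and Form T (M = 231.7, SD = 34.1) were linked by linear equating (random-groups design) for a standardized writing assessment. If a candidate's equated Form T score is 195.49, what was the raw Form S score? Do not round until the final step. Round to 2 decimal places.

Invert y = (SD_Y/SD_X)(x − M_X) + M_Y:
x = (SD_X/SD_Y)(y − M_Y) + M_X = (45.5/34.1)(195.49 − 231.7) + 252.3
x = 1.334311 × -36.210 + 252.3 = 203.98

203.98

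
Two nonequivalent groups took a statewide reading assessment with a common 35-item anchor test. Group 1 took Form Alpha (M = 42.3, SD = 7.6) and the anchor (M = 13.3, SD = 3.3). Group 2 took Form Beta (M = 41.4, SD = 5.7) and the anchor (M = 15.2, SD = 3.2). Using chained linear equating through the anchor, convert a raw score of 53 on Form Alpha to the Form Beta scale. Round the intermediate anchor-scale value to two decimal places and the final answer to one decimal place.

Form Alpha → anchor (Group 1): v = (3.3/7.6)(53 − 42.3) + 13.3 = 17.95
anchor → Form Beta (Group 2): y = (5.7/3.2)(17.95 − 15.2) + 41.4 = 46.3

46.3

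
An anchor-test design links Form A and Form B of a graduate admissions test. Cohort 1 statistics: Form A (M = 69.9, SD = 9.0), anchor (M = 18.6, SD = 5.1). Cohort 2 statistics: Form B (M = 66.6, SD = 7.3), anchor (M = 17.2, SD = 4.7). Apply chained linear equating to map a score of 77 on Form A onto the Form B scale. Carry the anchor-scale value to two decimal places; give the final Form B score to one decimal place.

75.0

Form A → anchor (Cohort 1): v = (5.1/9.0)(77 − 69.9) + 18.6 = 22.62
anchor → Form B (Cohort 2): y = (7.3/4.7)(22.62 − 17.2) + 66.6 = 75.0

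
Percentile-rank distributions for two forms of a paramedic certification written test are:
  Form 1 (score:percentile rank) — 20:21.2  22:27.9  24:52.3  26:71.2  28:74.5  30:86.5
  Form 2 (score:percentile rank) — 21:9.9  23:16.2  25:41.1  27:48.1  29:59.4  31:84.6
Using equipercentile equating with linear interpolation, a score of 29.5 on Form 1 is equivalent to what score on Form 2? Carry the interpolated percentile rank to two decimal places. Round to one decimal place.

30.9

PR of 29.5 on Form 1: 74.5 + (29.5 − 28)/(30 − 28) × (86.5 − 74.5) = 83.50
On Form 2, PR 83.50 falls between score 29 (PR 59.4) and 31 (PR 84.6).
Interpolate: 29 + (83.50 − 59.4)/(84.6 − 59.4) × (31 − 29) = 30.9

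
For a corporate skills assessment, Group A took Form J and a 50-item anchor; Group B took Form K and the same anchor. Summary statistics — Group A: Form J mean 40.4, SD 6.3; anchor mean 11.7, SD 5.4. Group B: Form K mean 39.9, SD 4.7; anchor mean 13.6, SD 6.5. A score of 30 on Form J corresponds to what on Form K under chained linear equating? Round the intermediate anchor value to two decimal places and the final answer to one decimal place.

Form J → anchor (Group A): v = (5.4/6.3)(30 − 40.4) + 11.7 = 2.79
anchor → Form K (Group B): y = (4.7/6.5)(2.79 − 13.6) + 39.9 = 32.1

32.1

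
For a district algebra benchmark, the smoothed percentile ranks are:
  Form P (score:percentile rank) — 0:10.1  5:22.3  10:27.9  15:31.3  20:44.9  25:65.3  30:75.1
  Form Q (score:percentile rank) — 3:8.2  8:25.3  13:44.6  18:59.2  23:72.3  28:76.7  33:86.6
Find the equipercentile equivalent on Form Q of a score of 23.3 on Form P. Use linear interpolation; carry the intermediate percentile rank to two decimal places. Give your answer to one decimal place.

17.7

PR of 23.3 on Form P: 44.9 + (23.3 − 20)/(25 − 20) × (65.3 − 44.9) = 58.36
On Form Q, PR 58.36 falls between score 13 (PR 44.6) and 18 (PR 59.2).
Interpolate: 13 + (58.36 − 44.6)/(59.2 − 44.6) × (18 − 13) = 17.7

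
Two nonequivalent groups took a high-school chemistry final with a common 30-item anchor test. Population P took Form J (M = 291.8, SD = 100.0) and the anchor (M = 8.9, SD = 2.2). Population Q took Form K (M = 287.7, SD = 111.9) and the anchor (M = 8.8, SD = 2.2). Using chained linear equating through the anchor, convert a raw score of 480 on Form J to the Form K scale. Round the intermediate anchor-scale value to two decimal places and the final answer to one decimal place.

503.4

Form J → anchor (Population P): v = (2.2/100.0)(480 − 291.8) + 8.9 = 13.04
anchor → Form K (Population Q): y = (111.9/2.2)(13.04 − 8.8) + 287.7 = 503.4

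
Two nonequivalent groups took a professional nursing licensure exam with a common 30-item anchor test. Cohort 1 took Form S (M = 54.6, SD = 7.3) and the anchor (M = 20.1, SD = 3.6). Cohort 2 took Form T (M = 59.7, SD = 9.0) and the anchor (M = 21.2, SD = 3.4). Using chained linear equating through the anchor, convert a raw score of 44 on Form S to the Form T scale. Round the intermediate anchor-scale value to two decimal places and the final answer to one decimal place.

Form S → anchor (Cohort 1): v = (3.6/7.3)(44 − 54.6) + 20.1 = 14.87
anchor → Form T (Cohort 2): y = (9.0/3.4)(14.87 − 21.2) + 59.7 = 42.9

42.9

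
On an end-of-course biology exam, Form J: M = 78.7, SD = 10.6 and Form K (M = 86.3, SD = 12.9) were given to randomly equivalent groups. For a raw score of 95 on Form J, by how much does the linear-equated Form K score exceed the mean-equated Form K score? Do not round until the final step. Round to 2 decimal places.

Mean-equated: 95 + (86.3 − 78.7) = 102.60
Linear-equated: (12.9/10.6)(95 − 78.7) + 86.3 = 106.137
Difference = 106.137 − 102.60 = 3.54

3.54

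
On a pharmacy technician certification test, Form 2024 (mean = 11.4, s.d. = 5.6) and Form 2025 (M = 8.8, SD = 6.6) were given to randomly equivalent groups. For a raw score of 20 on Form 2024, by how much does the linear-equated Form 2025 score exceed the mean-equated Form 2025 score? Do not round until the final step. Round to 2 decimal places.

1.54

Mean-equated: 20 + (8.8 − 11.4) = 17.40
Linear-equated: (6.6/5.6)(20 − 11.4) + 8.8 = 18.936
Difference = 18.936 − 17.40 = 1.54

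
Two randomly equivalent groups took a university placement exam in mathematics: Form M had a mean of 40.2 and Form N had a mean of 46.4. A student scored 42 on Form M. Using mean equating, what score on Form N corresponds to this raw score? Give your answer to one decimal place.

Mean equating: y = x + (M_Y − M_X) = 42 + (46.4 − 40.2) = 48.2

48.2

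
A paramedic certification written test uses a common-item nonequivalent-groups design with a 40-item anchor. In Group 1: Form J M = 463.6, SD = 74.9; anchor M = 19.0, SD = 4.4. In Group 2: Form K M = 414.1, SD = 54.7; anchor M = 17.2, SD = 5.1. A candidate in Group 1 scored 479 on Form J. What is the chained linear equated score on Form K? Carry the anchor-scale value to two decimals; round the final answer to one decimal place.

443.1

Form J → anchor (Group 1): v = (4.4/74.9)(479 − 463.6) + 19.0 = 19.90
anchor → Form K (Group 2): y = (54.7/5.1)(19.90 − 17.2) + 414.1 = 443.1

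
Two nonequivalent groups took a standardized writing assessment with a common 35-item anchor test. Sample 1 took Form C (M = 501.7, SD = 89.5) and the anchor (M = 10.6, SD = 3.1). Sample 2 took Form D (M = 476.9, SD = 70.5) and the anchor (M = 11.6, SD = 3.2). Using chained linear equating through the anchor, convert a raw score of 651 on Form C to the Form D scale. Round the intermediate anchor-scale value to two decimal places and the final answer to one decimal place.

568.8

Form C → anchor (Sample 1): v = (3.1/89.5)(651 − 501.7) + 10.6 = 15.77
anchor → Form D (Sample 2): y = (70.5/3.2)(15.77 − 11.6) + 476.9 = 568.8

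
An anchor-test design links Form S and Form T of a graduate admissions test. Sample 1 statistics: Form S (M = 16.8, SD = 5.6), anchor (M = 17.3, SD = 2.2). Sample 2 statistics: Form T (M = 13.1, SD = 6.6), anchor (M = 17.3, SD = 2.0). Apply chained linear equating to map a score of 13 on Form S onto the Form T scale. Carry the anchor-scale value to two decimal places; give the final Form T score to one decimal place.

8.2

Form S → anchor (Sample 1): v = (2.2/5.6)(13 − 16.8) + 17.3 = 15.81
anchor → Form T (Sample 2): y = (6.6/2.0)(15.81 − 17.3) + 13.1 = 8.2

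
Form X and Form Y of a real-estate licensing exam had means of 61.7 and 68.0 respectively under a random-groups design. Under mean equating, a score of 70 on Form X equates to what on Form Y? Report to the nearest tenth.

76.3

Mean equating: y = x + (M_Y − M_X) = 70 + (68.0 − 61.7) = 76.3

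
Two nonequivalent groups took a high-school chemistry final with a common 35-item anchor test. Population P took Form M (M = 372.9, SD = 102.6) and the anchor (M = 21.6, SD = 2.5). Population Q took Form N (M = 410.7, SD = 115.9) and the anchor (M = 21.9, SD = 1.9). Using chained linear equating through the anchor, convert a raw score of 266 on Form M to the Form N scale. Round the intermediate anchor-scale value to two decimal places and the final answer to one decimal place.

233.8

Form M → anchor (Population P): v = (2.5/102.6)(266 − 372.9) + 21.6 = 19.00
anchor → Form N (Population Q): y = (115.9/1.9)(19.00 − 21.9) + 410.7 = 233.8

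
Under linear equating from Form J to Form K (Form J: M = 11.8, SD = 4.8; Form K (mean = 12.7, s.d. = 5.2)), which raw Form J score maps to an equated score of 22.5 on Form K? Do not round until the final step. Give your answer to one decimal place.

20.8

Invert y = (SD_Y/SD_X)(x − M_X) + M_Y:
x = (SD_X/SD_Y)(y − M_Y) + M_X = (4.8/5.2)(22.5 − 12.7) + 11.8
x = 0.923077 × 9.800 + 11.8 = 20.8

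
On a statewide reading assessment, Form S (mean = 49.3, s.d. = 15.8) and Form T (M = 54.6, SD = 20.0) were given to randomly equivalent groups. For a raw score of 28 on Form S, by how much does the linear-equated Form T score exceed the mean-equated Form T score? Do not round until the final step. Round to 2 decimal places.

-5.66

Mean-equated: 28 + (54.6 − 49.3) = 33.30
Linear-equated: (20.0/15.8)(28 − 49.3) + 54.6 = 27.638
Difference = 27.638 − 33.30 = -5.66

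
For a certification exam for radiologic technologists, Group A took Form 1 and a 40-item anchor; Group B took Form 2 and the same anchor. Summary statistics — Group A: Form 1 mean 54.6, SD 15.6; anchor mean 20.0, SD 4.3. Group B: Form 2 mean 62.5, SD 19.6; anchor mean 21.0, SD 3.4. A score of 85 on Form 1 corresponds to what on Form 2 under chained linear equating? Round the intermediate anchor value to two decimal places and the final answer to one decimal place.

105.0

Form 1 → anchor (Group A): v = (4.3/15.6)(85 − 54.6) + 20.0 = 28.38
anchor → Form 2 (Group B): y = (19.6/3.4)(28.38 − 21.0) + 62.5 = 105.0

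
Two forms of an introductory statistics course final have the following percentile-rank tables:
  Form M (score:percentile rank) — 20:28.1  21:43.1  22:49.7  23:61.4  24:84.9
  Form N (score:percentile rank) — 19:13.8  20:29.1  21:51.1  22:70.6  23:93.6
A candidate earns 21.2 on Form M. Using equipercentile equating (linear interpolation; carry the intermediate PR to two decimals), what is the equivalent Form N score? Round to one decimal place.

PR of 21.2 on Form M: 43.1 + (21.2 − 21)/(22 − 21) × (49.7 − 43.1) = 44.42
On Form N, PR 44.42 falls between score 20 (PR 29.1) and 21 (PR 51.1).
Interpolate: 20 + (44.42 − 29.1)/(51.1 − 29.1) × (21 − 20) = 20.7

20.7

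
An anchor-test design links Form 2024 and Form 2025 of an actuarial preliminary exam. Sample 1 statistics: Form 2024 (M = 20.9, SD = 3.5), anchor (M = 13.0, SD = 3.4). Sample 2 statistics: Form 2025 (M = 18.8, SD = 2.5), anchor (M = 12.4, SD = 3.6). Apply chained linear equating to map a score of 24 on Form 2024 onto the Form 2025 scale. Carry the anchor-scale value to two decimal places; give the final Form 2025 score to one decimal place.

21.3

Form 2024 → anchor (Sample 1): v = (3.4/3.5)(24 − 20.9) + 13.0 = 16.01
anchor → Form 2025 (Sample 2): y = (2.5/3.6)(16.01 − 12.4) + 18.8 = 21.3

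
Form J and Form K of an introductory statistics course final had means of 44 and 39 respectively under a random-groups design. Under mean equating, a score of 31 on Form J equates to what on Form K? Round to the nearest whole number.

Mean equating: y = x + (M_Y − M_X) = 31 + (39 − 44) = 26

26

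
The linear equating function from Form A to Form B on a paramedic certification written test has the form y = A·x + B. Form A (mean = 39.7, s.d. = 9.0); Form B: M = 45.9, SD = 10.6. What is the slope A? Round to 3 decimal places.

1.178

A = SD_Y / SD_X = 10.6 / 9.0 = 1.178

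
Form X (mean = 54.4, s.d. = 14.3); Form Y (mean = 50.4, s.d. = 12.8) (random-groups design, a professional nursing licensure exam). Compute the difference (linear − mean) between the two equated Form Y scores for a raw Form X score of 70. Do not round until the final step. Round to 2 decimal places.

Mean-equated: 70 + (50.4 − 54.4) = 66.00
Linear-equated: (12.8/14.3)(70 − 54.4) + 50.4 = 64.364
Difference = 64.364 − 66.00 = -1.64

-1.64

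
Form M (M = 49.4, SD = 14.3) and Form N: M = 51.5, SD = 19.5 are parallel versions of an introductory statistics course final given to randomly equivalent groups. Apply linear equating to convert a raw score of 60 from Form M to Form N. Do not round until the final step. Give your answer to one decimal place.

Linear equating: y = (SD_Y/SD_X)(x − M_X) + M_Y
y = (19.5/14.3)(60 − 49.4) + 51.5
y = 1.363636 × 10.6 + 51.5 = 14.4545 + 51.5 = 66.0

66.0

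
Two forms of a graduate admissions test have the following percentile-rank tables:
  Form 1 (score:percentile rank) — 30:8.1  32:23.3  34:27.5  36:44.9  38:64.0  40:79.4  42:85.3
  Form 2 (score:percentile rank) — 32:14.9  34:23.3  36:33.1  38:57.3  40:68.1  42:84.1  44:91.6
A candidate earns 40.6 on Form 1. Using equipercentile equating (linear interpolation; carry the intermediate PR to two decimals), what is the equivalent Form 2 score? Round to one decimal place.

PR of 40.6 on Form 1: 79.4 + (40.6 − 40)/(42 − 40) × (85.3 − 79.4) = 81.17
On Form 2, PR 81.17 falls between score 40 (PR 68.1) and 42 (PR 84.1).
Interpolate: 40 + (81.17 − 68.1)/(84.1 − 68.1) × (42 − 40) = 41.6

41.6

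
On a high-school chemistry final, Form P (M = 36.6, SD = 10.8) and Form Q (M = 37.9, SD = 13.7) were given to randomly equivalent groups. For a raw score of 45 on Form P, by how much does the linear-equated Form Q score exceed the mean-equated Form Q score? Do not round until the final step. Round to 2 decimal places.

2.26

Mean-equated: 45 + (37.9 − 36.6) = 46.30
Linear-equated: (13.7/10.8)(45 − 36.6) + 37.9 = 48.556
Difference = 48.556 − 46.30 = 2.26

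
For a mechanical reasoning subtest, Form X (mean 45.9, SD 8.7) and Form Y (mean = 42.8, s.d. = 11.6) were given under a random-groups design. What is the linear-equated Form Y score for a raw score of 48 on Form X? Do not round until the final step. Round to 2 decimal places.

45.60

Linear equating: y = (SD_Y/SD_X)(x − M_X) + M_Y
y = (11.6/8.7)(48 − 45.9) + 42.8
y = 1.333333 × 2.1 + 42.8 = 2.8000 + 42.8 = 45.60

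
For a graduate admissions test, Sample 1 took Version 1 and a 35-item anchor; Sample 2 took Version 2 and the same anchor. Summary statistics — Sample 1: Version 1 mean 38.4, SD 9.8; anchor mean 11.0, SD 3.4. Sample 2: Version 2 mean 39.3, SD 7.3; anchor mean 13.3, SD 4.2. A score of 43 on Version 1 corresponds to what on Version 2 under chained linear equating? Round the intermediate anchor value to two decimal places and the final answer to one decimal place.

Version 1 → anchor (Sample 1): v = (3.4/9.8)(43 − 38.4) + 11.0 = 12.60
anchor → Version 2 (Sample 2): y = (7.3/4.2)(12.60 − 13.3) + 39.3 = 38.1

38.1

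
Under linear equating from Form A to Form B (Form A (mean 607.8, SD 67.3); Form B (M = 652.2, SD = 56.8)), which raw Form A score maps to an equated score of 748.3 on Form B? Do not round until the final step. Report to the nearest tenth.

721.7

Invert y = (SD_Y/SD_X)(x − M_X) + M_Y:
x = (SD_X/SD_Y)(y − M_Y) + M_X = (67.3/56.8)(748.3 − 652.2) + 607.8
x = 1.184859 × 96.100 + 607.8 = 721.7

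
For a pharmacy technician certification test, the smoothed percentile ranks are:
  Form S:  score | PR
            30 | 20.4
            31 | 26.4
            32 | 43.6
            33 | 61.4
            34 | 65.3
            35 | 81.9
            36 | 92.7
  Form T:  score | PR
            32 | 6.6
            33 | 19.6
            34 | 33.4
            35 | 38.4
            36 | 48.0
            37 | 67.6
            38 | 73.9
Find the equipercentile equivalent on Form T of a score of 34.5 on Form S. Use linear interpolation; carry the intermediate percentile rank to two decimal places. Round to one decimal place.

38.0

PR of 34.5 on Form S: 65.3 + (34.5 − 34)/(35 − 34) × (81.9 − 65.3) = 73.60
On Form T, PR 73.60 falls between score 37 (PR 67.6) and 38 (PR 73.9).
Interpolate: 37 + (73.60 − 67.6)/(73.9 − 67.6) × (38 − 37) = 38.0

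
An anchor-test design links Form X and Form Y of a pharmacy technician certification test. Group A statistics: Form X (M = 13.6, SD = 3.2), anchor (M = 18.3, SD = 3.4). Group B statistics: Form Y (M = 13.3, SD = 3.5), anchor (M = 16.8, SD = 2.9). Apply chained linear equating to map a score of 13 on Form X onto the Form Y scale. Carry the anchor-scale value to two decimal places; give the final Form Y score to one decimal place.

14.3

Form X → anchor (Group A): v = (3.4/3.2)(13 − 13.6) + 18.3 = 17.66
anchor → Form Y (Group B): y = (3.5/2.9)(17.66 − 16.8) + 13.3 = 14.3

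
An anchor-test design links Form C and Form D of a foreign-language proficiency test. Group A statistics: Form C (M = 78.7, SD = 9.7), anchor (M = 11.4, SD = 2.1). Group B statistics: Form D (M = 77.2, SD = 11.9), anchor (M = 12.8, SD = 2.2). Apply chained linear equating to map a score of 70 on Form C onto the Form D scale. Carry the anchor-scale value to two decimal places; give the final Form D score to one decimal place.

59.5

Form C → anchor (Group A): v = (2.1/9.7)(70 − 78.7) + 11.4 = 9.52
anchor → Form D (Group B): y = (11.9/2.2)(9.52 − 12.8) + 77.2 = 59.5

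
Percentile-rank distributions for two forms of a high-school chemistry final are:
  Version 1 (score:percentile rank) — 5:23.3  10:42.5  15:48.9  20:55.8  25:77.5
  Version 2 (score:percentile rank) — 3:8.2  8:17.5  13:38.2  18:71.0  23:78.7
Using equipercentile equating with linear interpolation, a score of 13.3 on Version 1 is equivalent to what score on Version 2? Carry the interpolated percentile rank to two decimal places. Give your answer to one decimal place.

14.3

PR of 13.3 on Version 1: 42.5 + (13.3 − 10)/(15 − 10) × (48.9 − 42.5) = 46.72
On Version 2, PR 46.72 falls between score 13 (PR 38.2) and 18 (PR 71.0).
Interpolate: 13 + (46.72 − 38.2)/(71.0 − 38.2) × (18 − 13) = 14.3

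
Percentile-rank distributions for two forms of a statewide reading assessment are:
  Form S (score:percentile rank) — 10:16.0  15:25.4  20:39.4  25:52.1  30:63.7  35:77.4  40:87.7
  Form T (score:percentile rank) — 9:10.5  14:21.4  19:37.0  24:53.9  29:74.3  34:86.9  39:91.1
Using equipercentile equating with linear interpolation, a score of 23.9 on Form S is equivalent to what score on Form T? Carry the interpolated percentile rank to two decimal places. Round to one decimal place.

PR of 23.9 on Form S: 39.4 + (23.9 − 20)/(25 − 20) × (52.1 − 39.4) = 49.31
On Form T, PR 49.31 falls between score 19 (PR 37.0) and 24 (PR 53.9).
Interpolate: 19 + (49.31 − 37.0)/(53.9 − 37.0) × (24 − 19) = 22.6

22.6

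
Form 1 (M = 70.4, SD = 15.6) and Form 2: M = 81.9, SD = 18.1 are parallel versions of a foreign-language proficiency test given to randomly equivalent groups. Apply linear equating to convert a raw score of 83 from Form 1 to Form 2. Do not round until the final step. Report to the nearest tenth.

96.5

Linear equating: y = (SD_Y/SD_X)(x − M_X) + M_Y
y = (18.1/15.6)(83 − 70.4) + 81.9
y = 1.160256 × 12.6 + 81.9 = 14.6192 + 81.9 = 96.5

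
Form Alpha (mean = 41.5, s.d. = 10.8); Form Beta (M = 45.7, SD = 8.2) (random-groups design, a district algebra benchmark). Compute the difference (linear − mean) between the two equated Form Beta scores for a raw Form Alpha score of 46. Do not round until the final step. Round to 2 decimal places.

-1.08

Mean-equated: 46 + (45.7 − 41.5) = 50.20
Linear-equated: (8.2/10.8)(46 − 41.5) + 45.7 = 49.117
Difference = 49.117 − 50.20 = -1.08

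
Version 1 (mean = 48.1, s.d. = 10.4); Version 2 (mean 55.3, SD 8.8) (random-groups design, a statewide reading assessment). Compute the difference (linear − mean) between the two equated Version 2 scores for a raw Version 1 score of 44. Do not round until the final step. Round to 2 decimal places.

Mean-equated: 44 + (55.3 − 48.1) = 51.20
Linear-equated: (8.8/10.4)(44 − 48.1) + 55.3 = 51.831
Difference = 51.831 − 51.20 = 0.63

0.63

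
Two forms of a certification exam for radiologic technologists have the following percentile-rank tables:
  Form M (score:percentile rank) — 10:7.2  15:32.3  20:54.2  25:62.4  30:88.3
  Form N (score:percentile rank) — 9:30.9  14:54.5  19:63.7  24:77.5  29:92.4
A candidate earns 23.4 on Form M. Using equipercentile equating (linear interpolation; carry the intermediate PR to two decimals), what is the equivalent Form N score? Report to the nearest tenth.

16.9

PR of 23.4 on Form M: 54.2 + (23.4 − 20)/(25 − 20) × (62.4 − 54.2) = 59.78
On Form N, PR 59.78 falls between score 14 (PR 54.5) and 19 (PR 63.7).
Interpolate: 14 + (59.78 − 54.5)/(63.7 − 54.5) × (19 − 14) = 16.9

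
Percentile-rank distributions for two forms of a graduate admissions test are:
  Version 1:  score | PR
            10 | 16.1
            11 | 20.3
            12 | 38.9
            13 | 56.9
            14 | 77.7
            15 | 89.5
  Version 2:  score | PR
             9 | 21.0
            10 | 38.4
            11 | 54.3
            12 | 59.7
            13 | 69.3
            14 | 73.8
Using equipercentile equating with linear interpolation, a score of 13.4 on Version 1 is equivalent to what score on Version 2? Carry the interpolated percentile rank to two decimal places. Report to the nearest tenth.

12.6

PR of 13.4 on Version 1: 56.9 + (13.4 − 13)/(14 − 13) × (77.7 − 56.9) = 65.22
On Version 2, PR 65.22 falls between score 12 (PR 59.7) and 13 (PR 69.3).
Interpolate: 12 + (65.22 − 59.7)/(69.3 − 59.7) × (13 − 12) = 12.6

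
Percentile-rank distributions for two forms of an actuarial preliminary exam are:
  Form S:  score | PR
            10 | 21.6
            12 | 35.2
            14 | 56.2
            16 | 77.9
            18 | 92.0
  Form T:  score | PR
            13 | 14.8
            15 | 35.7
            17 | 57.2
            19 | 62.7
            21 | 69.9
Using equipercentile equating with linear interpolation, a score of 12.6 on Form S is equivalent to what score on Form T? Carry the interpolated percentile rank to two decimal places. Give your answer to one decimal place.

PR of 12.6 on Form S: 35.2 + (12.6 − 12)/(14 − 12) × (56.2 − 35.2) = 41.50
On Form T, PR 41.50 falls between score 15 (PR 35.7) and 17 (PR 57.2).
Interpolate: 15 + (41.50 − 35.7)/(57.2 − 35.7) × (17 − 15) = 15.5

15.5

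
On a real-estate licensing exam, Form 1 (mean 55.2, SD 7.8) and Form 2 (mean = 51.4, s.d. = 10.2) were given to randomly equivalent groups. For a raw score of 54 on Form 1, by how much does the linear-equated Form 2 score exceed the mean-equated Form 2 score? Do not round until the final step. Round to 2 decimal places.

Mean-equated: 54 + (51.4 − 55.2) = 50.20
Linear-equated: (10.2/7.8)(54 − 55.2) + 51.4 = 49.831
Difference = 49.831 − 50.20 = -0.37

-0.37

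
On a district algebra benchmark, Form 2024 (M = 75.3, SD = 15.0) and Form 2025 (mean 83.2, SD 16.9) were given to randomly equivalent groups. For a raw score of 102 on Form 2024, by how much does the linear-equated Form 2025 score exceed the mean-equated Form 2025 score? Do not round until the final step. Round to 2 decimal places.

3.38

Mean-equated: 102 + (83.2 − 75.3) = 109.90
Linear-equated: (16.9/15.0)(102 − 75.3) + 83.2 = 113.282
Difference = 113.282 − 109.90 = 3.38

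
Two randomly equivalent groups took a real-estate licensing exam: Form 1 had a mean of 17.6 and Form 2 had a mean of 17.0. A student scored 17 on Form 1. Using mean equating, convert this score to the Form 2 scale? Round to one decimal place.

16.4

Mean equating: y = x + (M_Y − M_X) = 17 + (17.0 − 17.6) = 16.4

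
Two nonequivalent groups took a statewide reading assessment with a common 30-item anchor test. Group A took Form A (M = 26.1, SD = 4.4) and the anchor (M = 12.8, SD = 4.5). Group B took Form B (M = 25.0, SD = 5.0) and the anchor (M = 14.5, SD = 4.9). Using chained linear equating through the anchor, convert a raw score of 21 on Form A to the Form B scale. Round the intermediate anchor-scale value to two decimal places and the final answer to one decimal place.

Form A → anchor (Group A): v = (4.5/4.4)(21 − 26.1) + 12.8 = 7.58
anchor → Form B (Group B): y = (5.0/4.9)(7.58 − 14.5) + 25.0 = 17.9

17.9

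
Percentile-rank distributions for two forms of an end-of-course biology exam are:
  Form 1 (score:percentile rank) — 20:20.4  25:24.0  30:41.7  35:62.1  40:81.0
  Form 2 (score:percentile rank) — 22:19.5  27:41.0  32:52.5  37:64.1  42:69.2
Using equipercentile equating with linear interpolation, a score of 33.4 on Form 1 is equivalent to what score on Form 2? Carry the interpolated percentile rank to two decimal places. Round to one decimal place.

33.3

PR of 33.4 on Form 1: 41.7 + (33.4 − 30)/(35 − 30) × (62.1 − 41.7) = 55.57
On Form 2, PR 55.57 falls between score 32 (PR 52.5) and 37 (PR 64.1).
Interpolate: 32 + (55.57 − 52.5)/(64.1 − 52.5) × (37 − 32) = 33.3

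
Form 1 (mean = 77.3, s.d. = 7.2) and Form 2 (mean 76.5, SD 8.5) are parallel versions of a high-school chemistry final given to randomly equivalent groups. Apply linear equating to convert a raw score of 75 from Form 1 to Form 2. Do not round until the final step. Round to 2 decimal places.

Linear equating: y = (SD_Y/SD_X)(x − M_X) + M_Y
y = (8.5/7.2)(75 − 77.3) + 76.5
y = 1.180556 × -2.3 + 76.5 = -2.7153 + 76.5 = 73.78

73.78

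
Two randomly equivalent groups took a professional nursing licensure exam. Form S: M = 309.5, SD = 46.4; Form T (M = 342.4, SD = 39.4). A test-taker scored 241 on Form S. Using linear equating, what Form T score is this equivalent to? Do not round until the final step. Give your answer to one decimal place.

Linear equating: y = (SD_Y/SD_X)(x − M_X) + M_Y
y = (39.4/46.4)(241 − 309.5) + 342.4
y = 0.849138 × -68.5 + 342.4 = -58.1659 + 342.4 = 284.2

284.2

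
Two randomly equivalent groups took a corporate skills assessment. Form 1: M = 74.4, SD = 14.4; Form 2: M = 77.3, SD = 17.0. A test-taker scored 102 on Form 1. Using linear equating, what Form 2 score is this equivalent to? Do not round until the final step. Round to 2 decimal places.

Linear equating: y = (SD_Y/SD_X)(x − M_X) + M_Y
y = (17.0/14.4)(102 − 74.4) + 77.3
y = 1.180556 × 27.6 + 77.3 = 32.5833 + 77.3 = 109.88

109.88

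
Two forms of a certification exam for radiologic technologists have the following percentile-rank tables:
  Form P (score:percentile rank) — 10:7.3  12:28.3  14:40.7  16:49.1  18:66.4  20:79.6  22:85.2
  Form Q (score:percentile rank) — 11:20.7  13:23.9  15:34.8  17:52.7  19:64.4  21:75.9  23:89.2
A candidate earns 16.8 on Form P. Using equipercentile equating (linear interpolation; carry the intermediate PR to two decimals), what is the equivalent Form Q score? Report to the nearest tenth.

PR of 16.8 on Form P: 49.1 + (16.8 − 16)/(18 − 16) × (66.4 − 49.1) = 56.02
On Form Q, PR 56.02 falls between score 17 (PR 52.7) and 19 (PR 64.4).
Interpolate: 17 + (56.02 − 52.7)/(64.4 − 52.7) × (19 − 17) = 17.6

17.6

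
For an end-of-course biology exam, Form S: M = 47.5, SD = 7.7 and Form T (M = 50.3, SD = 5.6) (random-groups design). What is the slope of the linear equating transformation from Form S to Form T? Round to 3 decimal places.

A = SD_Y / SD_X = 5.6 / 7.7 = 0.727

0.727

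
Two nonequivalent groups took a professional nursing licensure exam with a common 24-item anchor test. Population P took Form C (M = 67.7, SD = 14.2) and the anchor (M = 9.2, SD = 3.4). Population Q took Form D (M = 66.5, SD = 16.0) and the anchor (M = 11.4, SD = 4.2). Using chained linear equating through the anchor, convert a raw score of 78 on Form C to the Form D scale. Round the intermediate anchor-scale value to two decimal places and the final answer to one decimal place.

67.5

Form C → anchor (Population P): v = (3.4/14.2)(78 − 67.7) + 9.2 = 11.67
anchor → Form D (Population Q): y = (16.0/4.2)(11.67 − 11.4) + 66.5 = 67.5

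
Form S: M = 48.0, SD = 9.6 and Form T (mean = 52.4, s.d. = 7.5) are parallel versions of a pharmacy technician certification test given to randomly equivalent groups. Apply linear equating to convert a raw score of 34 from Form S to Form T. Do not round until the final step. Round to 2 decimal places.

Linear equating: y = (SD_Y/SD_X)(x − M_X) + M_Y
y = (7.5/9.6)(34 − 48.0) + 52.4
y = 0.781250 × -14.0 + 52.4 = -10.9375 + 52.4 = 41.46

41.46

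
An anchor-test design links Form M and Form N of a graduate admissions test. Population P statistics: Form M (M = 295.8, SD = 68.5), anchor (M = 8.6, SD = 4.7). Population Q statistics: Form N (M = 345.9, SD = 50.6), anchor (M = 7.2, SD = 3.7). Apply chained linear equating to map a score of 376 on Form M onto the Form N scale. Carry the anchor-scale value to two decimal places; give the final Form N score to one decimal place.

Form M → anchor (Population P): v = (4.7/68.5)(376 − 295.8) + 8.6 = 14.10
anchor → Form N (Population Q): y = (50.6/3.7)(14.10 − 7.2) + 345.9 = 440.3

440.3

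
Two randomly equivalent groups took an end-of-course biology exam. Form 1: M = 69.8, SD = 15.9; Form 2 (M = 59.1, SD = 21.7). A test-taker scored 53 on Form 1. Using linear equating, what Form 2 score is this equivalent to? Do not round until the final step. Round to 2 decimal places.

36.17

Linear equating: y = (SD_Y/SD_X)(x − M_X) + M_Y
y = (21.7/15.9)(53 − 69.8) + 59.1
y = 1.364780 × -16.8 + 59.1 = -22.9283 + 59.1 = 36.17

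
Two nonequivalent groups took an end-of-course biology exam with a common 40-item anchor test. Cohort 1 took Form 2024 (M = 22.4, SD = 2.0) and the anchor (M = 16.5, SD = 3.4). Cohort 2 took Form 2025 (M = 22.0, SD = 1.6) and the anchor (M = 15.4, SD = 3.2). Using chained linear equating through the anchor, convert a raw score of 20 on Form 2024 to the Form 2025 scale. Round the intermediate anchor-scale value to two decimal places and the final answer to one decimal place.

Form 2024 → anchor (Cohort 1): v = (3.4/2.0)(20 − 22.4) + 16.5 = 12.42
anchor → Form 2025 (Cohort 2): y = (1.6/3.2)(12.42 − 15.4) + 22.0 = 20.5

20.5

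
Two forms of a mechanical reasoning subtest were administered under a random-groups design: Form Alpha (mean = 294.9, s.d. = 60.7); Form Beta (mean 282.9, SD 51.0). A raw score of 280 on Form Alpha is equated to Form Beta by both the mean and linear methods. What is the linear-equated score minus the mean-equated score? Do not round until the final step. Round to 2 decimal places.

Mean-equated: 280 + (282.9 − 294.9) = 268.00
Linear-equated: (51.0/60.7)(280 − 294.9) + 282.9 = 270.381
Difference = 270.381 − 268.00 = 2.38

2.38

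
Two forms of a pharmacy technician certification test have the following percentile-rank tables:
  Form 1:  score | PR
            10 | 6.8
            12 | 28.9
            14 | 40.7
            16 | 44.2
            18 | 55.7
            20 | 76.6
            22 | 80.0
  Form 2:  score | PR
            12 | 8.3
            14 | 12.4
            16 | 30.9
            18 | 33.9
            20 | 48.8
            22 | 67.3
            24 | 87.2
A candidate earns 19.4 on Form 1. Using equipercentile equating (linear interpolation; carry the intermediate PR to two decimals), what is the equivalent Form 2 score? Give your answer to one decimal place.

PR of 19.4 on Form 1: 55.7 + (19.4 − 18)/(20 − 18) × (76.6 − 55.7) = 70.33
On Form 2, PR 70.33 falls between score 22 (PR 67.3) and 24 (PR 87.2).
Interpolate: 22 + (70.33 − 67.3)/(87.2 − 67.3) × (24 − 22) = 22.3

22.3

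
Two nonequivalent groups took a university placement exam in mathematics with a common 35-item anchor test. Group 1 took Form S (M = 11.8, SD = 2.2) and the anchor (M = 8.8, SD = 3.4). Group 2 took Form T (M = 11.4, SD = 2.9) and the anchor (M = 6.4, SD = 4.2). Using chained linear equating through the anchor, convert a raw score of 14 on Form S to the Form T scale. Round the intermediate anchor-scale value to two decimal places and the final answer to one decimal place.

15.4

Form S → anchor (Group 1): v = (3.4/2.2)(14 − 11.8) + 8.8 = 12.20
anchor → Form T (Group 2): y = (2.9/4.2)(12.20 − 6.4) + 11.4 = 15.4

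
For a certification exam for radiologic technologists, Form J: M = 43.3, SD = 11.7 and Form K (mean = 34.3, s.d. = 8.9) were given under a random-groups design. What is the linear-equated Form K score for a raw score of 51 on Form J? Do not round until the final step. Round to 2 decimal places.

Linear equating: y = (SD_Y/SD_X)(x − M_X) + M_Y
y = (8.9/11.7)(51 − 43.3) + 34.3
y = 0.760684 × 7.7 + 34.3 = 5.8573 + 34.3 = 40.16

40.16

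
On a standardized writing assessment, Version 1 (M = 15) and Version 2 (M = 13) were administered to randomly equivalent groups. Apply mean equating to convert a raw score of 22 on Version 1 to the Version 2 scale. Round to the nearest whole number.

20

Mean equating: y = x + (M_Y − M_X) = 22 + (13 − 15) = 20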